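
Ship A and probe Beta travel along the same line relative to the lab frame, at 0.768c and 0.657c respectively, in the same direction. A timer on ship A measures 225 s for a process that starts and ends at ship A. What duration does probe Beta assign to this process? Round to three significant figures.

231 s

The velocity of ship A relative to probe Beta is (0.768 − 0.657)c / (1 − 0.768×0.657) = 0.22405c; relative speed 0.22405c.
At |u| = 0.22405c, γ = (1 − 0.0501984)^(−1/2) = 1.0261.
The clock on ship A records proper time, so probe Beta measures Δt = γΔτ = 1.0261 × 225 = 231 s.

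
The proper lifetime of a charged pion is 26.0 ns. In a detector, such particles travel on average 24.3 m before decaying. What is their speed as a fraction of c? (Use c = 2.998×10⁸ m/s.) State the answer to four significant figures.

0.9522c

Let x = d/(cτ) = 24.30 m / (2.998×10⁸ m/s × 2.600×10^-8 s) = 3.1175. Since d = βγcτ, x = βγ = β/√(1−β²).
Solving: β² = x²/(1+x²) = 9.71881/10.71881 = 0.906706, so β = 0.9522.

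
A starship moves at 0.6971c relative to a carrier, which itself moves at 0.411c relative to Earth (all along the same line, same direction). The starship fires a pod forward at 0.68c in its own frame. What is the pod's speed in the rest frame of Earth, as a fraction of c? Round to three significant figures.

0.972c

Compose velocities in two stages. Stage 1 (into S'): u₁ = (0.68+0.6971)/(1+0.68×0.6971) = 0.93424.
Stage 2 (into S): u = (0.93424+0.411)/(1+0.93424×0.411) = 0.97201, so the speed is 0.972c.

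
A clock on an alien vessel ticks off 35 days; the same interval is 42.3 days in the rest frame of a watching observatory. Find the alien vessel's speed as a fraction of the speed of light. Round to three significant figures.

0.562c

γ = Δt/Δτ = 42.3/35 = 1.2086.
β = √(1 − 1/γ²) = √(1 − 0.684597) = √0.315403 = 0.562.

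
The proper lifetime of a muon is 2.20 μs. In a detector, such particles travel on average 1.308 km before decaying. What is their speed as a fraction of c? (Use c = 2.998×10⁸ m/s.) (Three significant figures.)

0.893c

d = βγcτ ⇒ βγ = d/(cτ) = 1308 m / (659.56 m) = 1.9831.
β = (βγ)/√(1+(βγ)²) = 1.9831/√4.93269 = 0.893.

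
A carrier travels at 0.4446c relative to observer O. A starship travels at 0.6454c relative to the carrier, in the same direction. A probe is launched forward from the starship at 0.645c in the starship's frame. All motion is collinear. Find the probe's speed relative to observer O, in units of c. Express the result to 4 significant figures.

First combine the probe and starship (S''→S'): u₁ = (0.645 + 0.6454)/(1 + 0.645×0.6454) = 1.2904/1.416283 = 0.91112.
Then combine with the carrier (S'→S): u = (0.91112 + 0.4446)/(1 + 0.91112×0.4446) = 1.35572/1.405083952 = 0.96487.

0.9649c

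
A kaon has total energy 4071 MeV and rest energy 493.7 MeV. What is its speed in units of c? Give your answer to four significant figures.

0.9926c

γ = E/(mc²) = 4071/493.7 = 8.2459.
β = √(1 − 1/γ²) = √(1 − 0.014707) = √0.985293 = 0.9926.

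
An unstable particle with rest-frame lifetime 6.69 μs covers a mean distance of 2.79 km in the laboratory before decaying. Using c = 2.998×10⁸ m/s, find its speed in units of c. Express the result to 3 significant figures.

Let x = d/(cτ) = 2790 m / (2.998×10⁸ m/s × 6.690×10^-6 s) = 1.3911. Since d = βγcτ, x = βγ = β/√(1−β²).
Solving: β² = x²/(1+x²) = 1.93516/2.93516 = 0.659303, so β = 0.812.

0.812c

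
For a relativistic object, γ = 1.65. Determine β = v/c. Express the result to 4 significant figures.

β = √(1 − 1/γ²) = √(1 − 1/2.7225) = √0.632691 = 0.7954.

0.7954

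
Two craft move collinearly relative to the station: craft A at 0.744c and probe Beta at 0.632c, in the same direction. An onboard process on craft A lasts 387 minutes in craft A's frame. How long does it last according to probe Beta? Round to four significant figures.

Transform craft A's velocity into probe Beta's frame: (0.744 − 0.632)/(1 − 0.744·0.632) = 0.112/0.529792, so the relative speed is 0.2114c.
γ for this relative speed: γ = 1/√(1 − 0.04469) = 1.0231.
The clock on craft A records proper time, so probe Beta measures Δt = γΔτ = 1.0231 × 387 = 395.9 minutes.

395.9 minutes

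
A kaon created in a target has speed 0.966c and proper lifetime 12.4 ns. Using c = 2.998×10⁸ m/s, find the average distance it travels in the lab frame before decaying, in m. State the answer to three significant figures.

With β = 0.966, γ = 1/√(1 − 0.966²) = 1/√0.066844 = 3.8678.
Lab-frame lifetime: Δt = γτ = 3.8678 × 12.4 ns = 47.961 ns.
Distance: d = vΔt = 0.966 × 2.998×10⁸ m/s × 4.7961×10^-8 s = 13.9 m.

13.9 m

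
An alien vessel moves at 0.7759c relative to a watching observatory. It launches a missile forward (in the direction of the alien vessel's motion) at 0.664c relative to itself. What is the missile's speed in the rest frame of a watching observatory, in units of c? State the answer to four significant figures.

In units of c, u = (u' + v)/(1 + u'v) with u' = 0.664 and v = 0.7759.
Numerator: 0.664 + 0.7759 = 1.4399. Denominator: 1 + (0.664)(0.7759) = 1.5151976.
u = 1.4399/1.5151976 = 0.95031, so the speed is 0.9503c.

0.9503c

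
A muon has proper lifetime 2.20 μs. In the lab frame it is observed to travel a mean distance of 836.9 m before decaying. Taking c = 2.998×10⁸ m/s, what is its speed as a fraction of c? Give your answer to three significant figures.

Lab distance = (lab lifetime)·v = γτ·βc, so βγ = d/(cτ) = 836.9/(2.998×10⁸ × 2.200×10^-6) = 1.2689.
With βγ = 1.2689: γ² = 1 + (βγ)² = 2.61011, and β = (βγ)/γ = 1.2689/1.61558 = 0.785.

0.785c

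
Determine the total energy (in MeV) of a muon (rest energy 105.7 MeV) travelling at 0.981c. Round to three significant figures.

545 MeV

With β = 0.981, γ = 1/√(1 − 0.981²) = 1/√0.037639 = 5.1544.
Total energy: E = γmc² = 5.1544 × 105.7 MeV = 545 MeV.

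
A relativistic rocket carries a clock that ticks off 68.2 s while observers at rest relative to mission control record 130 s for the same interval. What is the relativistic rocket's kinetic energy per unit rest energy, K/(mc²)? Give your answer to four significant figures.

0.9062

From Δt = γΔτ: γ = 130/68.2 = 1.90616.
K/(mc²) = γ − 1 = 1.90616 − 1 = 0.9062.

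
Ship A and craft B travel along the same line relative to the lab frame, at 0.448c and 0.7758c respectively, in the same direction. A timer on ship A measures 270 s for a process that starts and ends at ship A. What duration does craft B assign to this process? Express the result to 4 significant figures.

312.3 s

Speed of ship A in craft B's frame: u = (v_A − v_B)/(1 − v_A v_B/c²) = (0.448 − 0.7758)/(1 − 0.448×0.7758) = −0.3278/0.6524416 = −0.50242; |u| = 0.50242c.
At |u| = 0.50242c, γ = (1 − 0.252426)^(−1/2) = 1.1566.
Ship A's interval is proper; time dilation gives Δt_B = γΔτ = 1.1566 × 270 s = 312.3 s.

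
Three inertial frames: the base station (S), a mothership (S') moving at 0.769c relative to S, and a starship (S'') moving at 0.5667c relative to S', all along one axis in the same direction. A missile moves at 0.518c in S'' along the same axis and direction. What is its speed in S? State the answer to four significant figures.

0.9773c

First combine the missile and starship (S''→S'): u₁ = (0.518 + 0.5667)/(1 + 0.518×0.5667) = 1.0847/1.2935506 = 0.83854.
Then combine with the mothership (S'→S): u = (0.83854 + 0.769)/(1 + 0.83854×0.769) = 1.60754/1.64483726 = 0.97732.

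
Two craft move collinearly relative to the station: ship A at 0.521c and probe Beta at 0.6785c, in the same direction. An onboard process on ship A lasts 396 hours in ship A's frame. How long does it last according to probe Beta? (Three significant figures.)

The velocity of ship A relative to probe Beta is (0.521 − 0.6785)c / (1 − 0.521×0.6785) = −0.24362c; relative speed 0.24362c.
γ for this relative speed: γ = 1/√(1 − 0.0593507) = 1.0311.
Ship A's interval is proper; time dilation gives Δt_B = γΔτ = 1.0311 × 396 hours = 408 hours.

408 hours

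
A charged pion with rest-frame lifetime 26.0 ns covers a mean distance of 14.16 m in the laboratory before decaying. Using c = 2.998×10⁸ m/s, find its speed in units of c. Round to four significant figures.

Let x = d/(cτ) = 14.16 m / (2.998×10⁸ m/s × 2.600×10^-8 s) = 1.8166. Since d = βγcτ, x = βγ = β/√(1−β²).
Solving: β² = x²/(1+x²) = 3.30004/4.30004 = 0.767444, so β = 0.8760.

0.8760c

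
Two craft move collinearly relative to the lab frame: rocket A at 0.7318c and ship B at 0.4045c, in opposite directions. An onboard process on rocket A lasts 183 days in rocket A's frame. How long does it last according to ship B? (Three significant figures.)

381 days

The velocity of rocket A relative to ship B is (0.7318 + 0.4045)c / (1 + 0.7318×0.4045) = 0.87677c; relative speed 0.87677c.
At |u| = 0.87677c, γ = (1 − 0.768726)^(−1/2) = 2.0794.
Rocket A's interval is proper; time dilation gives Δt_B = γΔτ = 2.0794 × 183 days = 381 days.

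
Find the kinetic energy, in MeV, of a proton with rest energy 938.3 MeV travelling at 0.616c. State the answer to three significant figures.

253 MeV

γ = 1/√(1 − β²) = 1/√(1 − 0.379456) = 1/√0.620544 = 1/0.787746 = 1.26944.
Kinetic energy: K = (γ − 1)mc² = (1.26944 − 1) × 938.3 MeV = 0.26944 × 938.3 = 253 MeV.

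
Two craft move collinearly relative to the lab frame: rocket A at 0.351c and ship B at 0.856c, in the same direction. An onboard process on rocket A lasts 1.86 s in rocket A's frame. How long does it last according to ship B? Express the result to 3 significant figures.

2.69 s

Transform rocket A's velocity into ship B's frame: (0.351 − 0.856)/(1 − 0.351·0.856) = −0.505/0.699544, so the relative speed is 0.7219c.
γ for this relative speed: γ = 1/√(1 − 0.52114) = 1.4451.
The clock on rocket A records proper time, so ship B measures Δt = γΔτ = 1.4451 × 1.86 = 2.69 s.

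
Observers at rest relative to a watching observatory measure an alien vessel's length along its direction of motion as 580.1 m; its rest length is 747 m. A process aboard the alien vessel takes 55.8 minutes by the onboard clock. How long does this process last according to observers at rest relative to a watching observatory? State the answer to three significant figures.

From L = L₀/γ: γ = 747/580.1 = 1.28771.
Δt = γΔτ = 1.28771 × 55.8 = 71.9 minutes.

71.9 minutes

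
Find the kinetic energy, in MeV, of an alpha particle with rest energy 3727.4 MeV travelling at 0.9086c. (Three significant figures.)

5200 MeV

γ = 1/√(1 − β²) = 1/√(1 − 0.82555396) = 1/√0.17444604 = 2.3942.
Kinetic energy: K = (γ − 1)mc² = (2.3942 − 1) × 3727.4 MeV = 1.3942 × 3727.4 = 5200 MeV.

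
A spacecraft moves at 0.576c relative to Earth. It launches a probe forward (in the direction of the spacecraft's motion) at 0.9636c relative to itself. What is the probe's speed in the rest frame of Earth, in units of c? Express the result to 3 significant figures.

0.990c

Relativistic velocity addition: u = (u' + v)/(1 + u'v/c²), with u' = 0.9636c and v = 0.576c.
Numerator: 0.9636 + 0.576 = 1.5396. Denominator: 1 + (0.9636)(0.576) = 1.5550336.
u = 1.5396/1.5550336 = 0.99008, so the speed is 0.990c.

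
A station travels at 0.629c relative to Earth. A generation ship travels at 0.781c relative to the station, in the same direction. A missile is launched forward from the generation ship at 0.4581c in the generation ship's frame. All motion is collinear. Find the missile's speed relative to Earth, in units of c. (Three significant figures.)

0.979c

First combine the missile and generation ship (S''→S'): u₁ = (0.4581 + 0.781)/(1 + 0.4581×0.781) = 1.2391/1.3577761 = 0.9126.
Then combine with the station (S'→S): u = (0.9126 + 0.629)/(1 + 0.9126×0.629) = 1.5416/1.5740254 = 0.9794.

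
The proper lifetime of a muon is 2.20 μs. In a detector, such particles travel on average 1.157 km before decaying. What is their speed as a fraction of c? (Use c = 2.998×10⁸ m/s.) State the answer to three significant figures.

d = βγcτ ⇒ βγ = d/(cτ) = 1157 m / (659.56 m) = 1.7542.
β = (βγ)/√(1+(βγ)²) = 1.7542/√4.07722 = 0.869.

0.869c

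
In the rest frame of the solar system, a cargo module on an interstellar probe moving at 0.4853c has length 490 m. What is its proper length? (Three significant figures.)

With β = 0.4853, γ = 1/√(1 − 0.4853²) = 1/√0.76448391 = 1.1437.
Proper length: L₀ = γ·L = 1.1437 × 490 = 560 m.

560 m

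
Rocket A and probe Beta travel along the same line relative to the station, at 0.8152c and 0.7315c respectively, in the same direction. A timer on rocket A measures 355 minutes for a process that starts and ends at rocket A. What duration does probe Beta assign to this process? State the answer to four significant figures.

362.9 minutes

Transform rocket A's velocity into probe Beta's frame: (0.8152 − 0.7315)/(1 − 0.8152·0.7315) = 0.0837/0.4036812, so the relative speed is 0.20734c.
At |u| = 0.20734c, γ = (1 − 0.0429899)^(−1/2) = 1.0222.
The clock on rocket A records proper time, so probe Beta measures Δt = γΔτ = 1.0222 × 355 = 362.9 minutes.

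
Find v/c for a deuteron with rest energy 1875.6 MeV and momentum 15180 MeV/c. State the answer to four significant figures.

0.9925

βγ = pc/(mc²) = 15180/1875.6 = 8.0934.
Since γ² = 1 + (βγ)² = 66.5031, γ = √66.5031 = 8.15494, and β = (βγ)/γ = 8.0934/8.15494 = 0.9925.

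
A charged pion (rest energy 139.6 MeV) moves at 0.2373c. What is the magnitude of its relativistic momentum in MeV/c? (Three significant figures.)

34.1 MeV/c

γ = 1/√(1 − β²) = 1/√(1 − 0.05631129) = 1/√0.94368871 = 1/0.971436 = 1.0294.
Momentum: p = γβ·mc = 1.0294 × 0.2373 × 139.6 MeV/c = 34.1 MeV/c.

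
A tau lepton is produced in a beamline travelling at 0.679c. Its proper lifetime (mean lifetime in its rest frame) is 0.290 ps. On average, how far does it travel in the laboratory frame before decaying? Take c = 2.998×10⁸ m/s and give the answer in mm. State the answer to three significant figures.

0.0804 mm

γ = 1/√(1 − β²) = 1/√(1 − 0.461041) = 1/√0.538959 = 1/0.734138 = 1.3621.
Lab-frame lifetime: Δt = γτ = 1.3621 × 0.290 ps = 0.39501 ps.
Distance: d = vΔt = 0.679 × 2.998×10⁸ m/s × 3.9501×10^-13 s = 8.04×10^-5 m = 0.0804 mm.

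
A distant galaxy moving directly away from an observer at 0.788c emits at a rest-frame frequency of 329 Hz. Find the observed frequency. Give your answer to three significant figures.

Relativistic Doppler (source moving away): f_obs = f_src · √((1−β)/(1+β)).
With β = 0.788: factor = √(0.212/1.788) = 0.34434.
f_obs = 329 × 0.34434 = 113 Hz.

113 Hz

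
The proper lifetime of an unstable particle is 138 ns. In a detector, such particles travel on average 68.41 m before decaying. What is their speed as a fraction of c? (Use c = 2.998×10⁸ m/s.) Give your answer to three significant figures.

0.856c

Lab distance = (lab lifetime)·v = γτ·βc, so βγ = d/(cτ) = 68.41/(2.998×10⁸ × 1.380×10^-7) = 1.6535.
With βγ = 1.6535: γ² = 1 + (βγ)² = 3.73406, and β = (βγ)/γ = 1.6535/1.93237 = 0.856.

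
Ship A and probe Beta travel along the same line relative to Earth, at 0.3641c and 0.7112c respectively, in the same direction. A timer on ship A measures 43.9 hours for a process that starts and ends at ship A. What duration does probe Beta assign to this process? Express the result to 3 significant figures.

Speed of ship A in probe Beta's frame: u = (v_A − v_B)/(1 − v_A v_B/c²) = (0.3641 − 0.7112)/(1 − 0.3641×0.7112) = −0.3471/0.74105208 = −0.46839; |u| = 0.46839c.
At |u| = 0.46839c, γ = (1 − 0.219389)^(−1/2) = 1.1318.
Ship A's interval is proper; time dilation gives Δt_B = γΔτ = 1.1318 × 43.9 hours = 49.7 hours.

49.7 hours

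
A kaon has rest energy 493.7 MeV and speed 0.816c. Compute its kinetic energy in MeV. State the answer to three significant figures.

β² = 0.665856, so γ = 1/√0.334144 = 1.72995.
Kinetic energy: K = (γ − 1)mc² = (1.72995 − 1) × 493.7 MeV = 0.72995 × 493.7 = 360 MeV.

360 MeV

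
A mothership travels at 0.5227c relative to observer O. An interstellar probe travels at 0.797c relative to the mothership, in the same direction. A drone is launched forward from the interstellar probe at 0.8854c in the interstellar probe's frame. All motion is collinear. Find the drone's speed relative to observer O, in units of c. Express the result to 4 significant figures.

Apply u = (u'+v)/(1+u'v) twice. Drone in the mothership frame: (0.8854+0.797)/(1+0.8854·0.797) = 1.6824/1.7056638 = 0.98636c.
That velocity, transformed to the rest frame of observer O: (0.98636+0.5227)/(1+0.98636·0.5227) = 1.50906/1.515570372 = 0.9957c.

0.9957c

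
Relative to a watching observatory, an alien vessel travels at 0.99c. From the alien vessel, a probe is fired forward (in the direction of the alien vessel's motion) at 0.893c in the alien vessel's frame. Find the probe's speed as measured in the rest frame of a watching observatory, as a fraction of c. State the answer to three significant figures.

Relativistic velocity addition: u = (u' + v)/(1 + u'v/c²), with u' = 0.893c and v = 0.99c.
Numerator: 0.893 + 0.99 = 1.883. Denominator: 1 + (0.893)(0.99) = 1.88407.
u = 1.883/1.88407 = 0.99943, so the speed is 0.999c.

0.999c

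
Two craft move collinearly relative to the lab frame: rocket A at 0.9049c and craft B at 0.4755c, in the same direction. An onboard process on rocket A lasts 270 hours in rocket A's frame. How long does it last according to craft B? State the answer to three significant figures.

411 hours

Transform rocket A's velocity into craft B's frame: (0.9049 − 0.4755)/(1 − 0.9049·0.4755) = 0.4294/0.56972005, so the relative speed is 0.7537c.
γ for this relative speed: γ = 1/√(1 − 0.568064) = 1.5216.
Rocket A's interval is proper; time dilation gives Δt_B = γΔτ = 1.5216 × 270 hours = 411 hours.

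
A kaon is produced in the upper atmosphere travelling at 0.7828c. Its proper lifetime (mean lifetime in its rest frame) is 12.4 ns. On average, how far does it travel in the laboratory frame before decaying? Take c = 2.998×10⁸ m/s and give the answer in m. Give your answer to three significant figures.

Lorentz factor: γ = (1 − 0.61277584)^(−1/2) = 1.607.
Lab-frame lifetime: Δt = γτ = 1.607 × 12.4 ns = 19.927 ns.
Distance: d = vΔt = 0.7828 × 2.998×10⁸ m/s × 1.9927×10^-8 s = 4.68 m.

4.68 m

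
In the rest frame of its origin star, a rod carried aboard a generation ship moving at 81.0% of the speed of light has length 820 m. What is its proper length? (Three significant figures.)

With β = 0.81, γ = 1/√(1 − 0.81²) = 1/√0.3439 = 1.7052.
Proper length: L₀ = γ·L = 1.7052 × 820 = 1400 m.

1400 m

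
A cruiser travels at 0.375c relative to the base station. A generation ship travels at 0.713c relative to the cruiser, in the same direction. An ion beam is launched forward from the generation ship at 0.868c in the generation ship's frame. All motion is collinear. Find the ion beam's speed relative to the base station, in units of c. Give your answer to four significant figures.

0.9893c

First combine the ion beam and generation ship (S''→S'): u₁ = (0.868 + 0.713)/(1 + 0.868×0.713) = 1.581/1.618884 = 0.9766.
Then combine with the cruiser (S'→S): u = (0.9766 + 0.375)/(1 + 0.9766×0.375) = 1.3516/1.366225 = 0.9893.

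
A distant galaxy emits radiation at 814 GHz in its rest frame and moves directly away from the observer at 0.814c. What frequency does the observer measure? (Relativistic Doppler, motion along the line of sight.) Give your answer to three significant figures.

Relativistic Doppler (source moving away): f_obs = f_src · √((1−β)/(1+β)).
With β = 0.814: factor = √(0.186/1.814) = 0.32021.
f_obs = 814 × 0.32021 = 261 GHz.

261 GHz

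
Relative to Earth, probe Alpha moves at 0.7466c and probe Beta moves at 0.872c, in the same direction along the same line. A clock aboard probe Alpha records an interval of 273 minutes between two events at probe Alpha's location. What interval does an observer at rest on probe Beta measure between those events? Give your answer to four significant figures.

292.5 minutes

Transform probe Alpha's velocity into probe Beta's frame: (0.7466 − 0.872)/(1 − 0.7466·0.872) = −0.1254/0.3489648, so the relative speed is 0.35935c.
γ for this relative speed: γ = 1/√(1 − 0.129132) = 1.0716.
Probe Alpha's interval is proper; time dilation gives Δt_B = γΔτ = 1.0716 × 273 minutes = 292.5 minutes.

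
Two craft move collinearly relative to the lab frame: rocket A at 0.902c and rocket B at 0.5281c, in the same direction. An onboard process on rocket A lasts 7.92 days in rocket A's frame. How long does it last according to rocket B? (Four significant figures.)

11.31 days

Speed of rocket A in rocket B's frame: u = (v_A − v_B)/(1 − v_A v_B/c²) = (0.902 − 0.5281)/(1 − 0.902×0.5281) = 0.3739/0.5236538 = 0.71402; |u| = 0.71402c.
At |u| = 0.71402c, γ = (1 − 0.509825)^(−1/2) = 1.4283.
Rocket A's interval is proper; time dilation gives Δt_B = γΔτ = 1.4283 × 7.92 days = 11.31 days.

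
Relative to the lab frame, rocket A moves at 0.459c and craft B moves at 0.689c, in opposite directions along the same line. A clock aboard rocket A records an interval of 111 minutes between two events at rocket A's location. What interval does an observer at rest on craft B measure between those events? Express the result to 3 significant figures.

Speed of rocket A in craft B's frame: u = (v_A + v_B)/(1 + v_A v_B/c²) = (0.459 + 0.689)/(1 + 0.459×0.689) = 1.148/1.316251 = 0.87217; |u| = 0.87217c.
At |u| = 0.87217c, γ = (1 − 0.760681)^(−1/2) = 2.0441.
Rocket A's interval is proper; time dilation gives Δt_B = γΔτ = 2.0441 × 111 minutes = 227 minutes.

227 minutes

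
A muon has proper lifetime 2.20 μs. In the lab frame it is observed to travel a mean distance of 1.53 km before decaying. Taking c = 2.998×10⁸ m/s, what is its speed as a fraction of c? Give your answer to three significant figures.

d = βγcτ ⇒ βγ = d/(cτ) = 1530 m / (659.56 m) = 2.3197.
β = (βγ)/√(1+(βγ)²) = 2.3197/√6.38101 = 0.918.

0.918c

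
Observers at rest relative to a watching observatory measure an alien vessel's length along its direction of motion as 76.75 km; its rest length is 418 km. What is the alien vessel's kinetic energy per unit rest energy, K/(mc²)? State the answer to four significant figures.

4.446

From L = L₀/γ: γ = 418/76.75 = 5.44625.
K/(mc²) = γ − 1 = 5.44625 − 1 = 4.446.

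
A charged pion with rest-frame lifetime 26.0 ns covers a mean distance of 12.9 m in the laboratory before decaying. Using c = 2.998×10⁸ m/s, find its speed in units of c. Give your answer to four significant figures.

0.8559c

d = βγcτ ⇒ βγ = d/(cτ) = 12.90 m / (7.7948 m) = 1.6549.
β = (βγ)/√(1+(βγ)²) = 1.6549/√3.73869 = 0.8559.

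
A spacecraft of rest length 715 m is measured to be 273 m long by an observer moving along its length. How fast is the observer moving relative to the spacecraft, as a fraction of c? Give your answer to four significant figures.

0.9242c

Length contraction gives γ = L₀/L = 715/273 = 2.619.
β = √(1 − 1/γ²) = √0.85421 = 0.9242.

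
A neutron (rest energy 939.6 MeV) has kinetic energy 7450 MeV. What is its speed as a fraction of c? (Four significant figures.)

γ = 1 + K/(mc²) = 1 + 7450/939.6 = 8.9289.
β = √(1 − 1/γ²) = √(1 − 0.0125431) = √0.9874569 = 0.9937.

0.9937c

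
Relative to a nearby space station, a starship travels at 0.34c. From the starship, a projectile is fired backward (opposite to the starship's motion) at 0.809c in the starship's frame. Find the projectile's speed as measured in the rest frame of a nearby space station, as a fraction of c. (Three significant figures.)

Relativistic velocity addition: u = (u' + v)/(1 + u'v/c²), with u' = −0.809c and v = 0.34c.
Numerator: −0.809 + 0.34 = −0.469. Denominator: 1 + (−0.809)(0.34) = 0.72494.
u = −0.469/0.72494 = −0.64695, so the speed is 0.647c.

0.647c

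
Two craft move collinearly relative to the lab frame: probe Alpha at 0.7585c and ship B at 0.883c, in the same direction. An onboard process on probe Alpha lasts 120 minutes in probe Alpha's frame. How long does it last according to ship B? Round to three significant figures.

Transform probe Alpha's velocity into ship B's frame: (0.7585 − 0.883)/(1 − 0.7585·0.883) = −0.1245/0.3302445, so the relative speed is 0.37699c.
At |u| = 0.37699c, γ = (1 − 0.142121)^(−1/2) = 1.0797.
The clock on probe Alpha records proper time, so ship B measures Δt = γΔτ = 1.0797 × 120 = 130 minutes.

130 minutes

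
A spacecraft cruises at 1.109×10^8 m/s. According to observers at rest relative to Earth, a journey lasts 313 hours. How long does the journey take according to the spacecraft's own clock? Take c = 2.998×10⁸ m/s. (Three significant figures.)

β = v/c = (1.109×10^8 m/s)/(2.998×10⁸ m/s) = 0.369913.
γ = 1/√(1 − β²) = 1/√(1 − 0.1368356) = 1/√0.8631644 = 1/0.929066 = 1.0763.
The spacecraft's clock runs slow as seen from Earth, so Δτ = Δt/γ = 313/1.0763 = 291 hours.

291 hours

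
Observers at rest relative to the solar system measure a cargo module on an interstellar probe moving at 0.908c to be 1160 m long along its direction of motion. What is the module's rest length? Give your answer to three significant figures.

Lorentz factor: γ = (1 − 0.824464)^(−1/2) = 2.3868.
Proper length: L₀ = γ·L = 2.3868 × 1160 = 2770 m.

2770 m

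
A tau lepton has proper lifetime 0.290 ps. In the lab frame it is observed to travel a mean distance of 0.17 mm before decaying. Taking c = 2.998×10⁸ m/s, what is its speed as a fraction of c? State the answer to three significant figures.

Lab distance = (lab lifetime)·v = γτ·βc, so βγ = d/(cτ) = 1.700×10^-4/(2.998×10⁸ × 2.900×10^-13) = 1.9553.
With βγ = 1.9553: γ² = 1 + (βγ)² = 4.8232, and β = (βγ)/γ = 1.9553/2.19618 = 0.890.

0.890c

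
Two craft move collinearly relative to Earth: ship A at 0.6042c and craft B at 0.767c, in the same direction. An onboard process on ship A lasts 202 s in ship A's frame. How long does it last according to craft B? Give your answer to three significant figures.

Transform ship A's velocity into craft B's frame: (0.6042 − 0.767)/(1 − 0.6042·0.767) = −0.1628/0.5365786, so the relative speed is 0.3034c.
γ for this relative speed: γ = 1/√(1 − 0.0920516) = 1.0495.
The clock on ship A records proper time, so craft B measures Δt = γΔτ = 1.0495 × 202 = 212 s.

212 s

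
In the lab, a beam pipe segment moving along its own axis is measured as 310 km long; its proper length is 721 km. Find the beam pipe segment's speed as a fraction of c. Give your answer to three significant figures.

Length contraction gives γ = L₀/L = 721/310 = 2.3258.
β = √(1 − 1/γ²) = √0.815135 = 0.903.

0.903c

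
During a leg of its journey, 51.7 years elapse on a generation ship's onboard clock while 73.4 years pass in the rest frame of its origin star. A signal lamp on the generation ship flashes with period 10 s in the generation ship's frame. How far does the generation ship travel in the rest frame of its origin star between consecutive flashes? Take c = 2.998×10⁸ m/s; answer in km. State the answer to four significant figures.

The time-dilation ratio gives γ = 73.4/51.7 = 1.41973.
β = √(1 − 1/γ²) = 0.70984. Lab-frame period = γτ = 1.41973×10 s = 14.197 s. Distance = βc × γτ = 0.70984 × 2.998×10⁸ m/s × 14.197 s = 3.0213×10^9 m = 3.021×10^6 km.

3.021×10^6 km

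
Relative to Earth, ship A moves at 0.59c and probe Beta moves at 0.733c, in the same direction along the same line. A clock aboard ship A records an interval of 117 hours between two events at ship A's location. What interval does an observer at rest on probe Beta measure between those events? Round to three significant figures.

121 hours

Speed of ship A in probe Beta's frame: u = (v_A − v_B)/(1 − v_A v_B/c²) = (0.59 − 0.733)/(1 − 0.59×0.733) = −0.143/0.56753 = −0.25197; |u| = 0.25197c.
At |u| = 0.25197c, γ = (1 − 0.0634889)^(−1/2) = 1.0333.
The clock on ship A records proper time, so probe Beta measures Δt = γΔτ = 1.0333 × 117 = 121 hours.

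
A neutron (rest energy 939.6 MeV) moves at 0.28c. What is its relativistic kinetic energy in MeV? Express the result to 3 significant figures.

γ = 1/√(1 − β²) = 1/√(1 − 0.0784) = 1/√0.9216 = 1/0.96 = 1.041667.
Kinetic energy: K = (γ − 1)mc² = (1.041667 − 1) × 939.6 MeV = 0.041667 × 939.6 = 39.2 MeV.

39.2 MeV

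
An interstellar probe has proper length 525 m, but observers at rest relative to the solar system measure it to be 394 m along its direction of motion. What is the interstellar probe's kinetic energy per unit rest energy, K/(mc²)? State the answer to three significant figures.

γ = L₀/L = 525/394 = 1.33249.
K/(mc²) = γ − 1 = 1.33249 − 1 = 0.332.

0.332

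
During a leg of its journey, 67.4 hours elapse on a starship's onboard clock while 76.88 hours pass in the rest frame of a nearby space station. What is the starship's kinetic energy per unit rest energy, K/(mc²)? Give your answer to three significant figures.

0.141

From Δt = γΔτ: γ = 76.88/67.4 = 1.14065.
K/(mc²) = γ − 1 = 1.14065 − 1 = 0.141.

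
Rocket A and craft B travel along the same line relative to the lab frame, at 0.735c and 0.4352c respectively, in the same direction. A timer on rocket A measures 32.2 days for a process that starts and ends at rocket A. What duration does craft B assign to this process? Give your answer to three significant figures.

The velocity of rocket A relative to craft B is (0.735 − 0.4352)c / (1 − 0.735×0.4352) = 0.4408c; relative speed 0.4408c.
At |u| = 0.4408c, γ = (1 − 0.194305)^(−1/2) = 1.1141.
The clock on rocket A records proper time, so craft B measures Δt = γΔτ = 1.1141 × 32.2 = 35.9 days.

35.9 days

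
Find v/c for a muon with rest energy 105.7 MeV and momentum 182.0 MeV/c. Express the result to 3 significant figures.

βγ = pc/(mc²) = 182.0/105.7 = 1.7219.
Since γ² = 1 + (βγ)² = 3.96494, γ = √3.96494 = 1.99122, and β = (βγ)/γ = 1.7219/1.99122 = 0.865.

0.865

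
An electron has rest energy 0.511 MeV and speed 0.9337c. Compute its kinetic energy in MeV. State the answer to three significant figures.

γ = 1/√(1 − β²) = 1/√(1 − 0.87179569) = 1/√0.12820431 = 1/0.358056 = 2.7929.
Kinetic energy: K = (γ − 1)mc² = (2.7929 − 1) × 0.511 MeV = 1.7929 × 0.511 = 0.916 MeV.

0.916 MeV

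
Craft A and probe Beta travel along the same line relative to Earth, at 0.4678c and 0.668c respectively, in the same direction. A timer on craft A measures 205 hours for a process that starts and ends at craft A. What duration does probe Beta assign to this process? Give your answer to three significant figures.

214 hours

The velocity of craft A relative to probe Beta is (0.4678 − 0.668)c / (1 − 0.4678×0.668) = −0.2912c; relative speed 0.2912c.
At |u| = 0.2912c, γ = (1 − 0.0847974)^(−1/2) = 1.0453.
The clock on craft A records proper time, so probe Beta measures Δt = γΔτ = 1.0453 × 205 = 214 hours.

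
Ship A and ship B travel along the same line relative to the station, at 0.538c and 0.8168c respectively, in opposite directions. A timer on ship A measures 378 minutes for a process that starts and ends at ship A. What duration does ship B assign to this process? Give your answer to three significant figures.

1120 minutes

Transform ship A's velocity into ship B's frame: (0.538 + 0.8168)/(1 + 0.538·0.8168) = 1.3548/1.4394384, so the relative speed is 0.9412c.
At |u| = 0.9412c, γ = (1 − 0.885857)^(−1/2) = 2.9599.
Ship A's interval is proper; time dilation gives Δt_B = γΔτ = 2.9599 × 378 minutes = 1120 minutes.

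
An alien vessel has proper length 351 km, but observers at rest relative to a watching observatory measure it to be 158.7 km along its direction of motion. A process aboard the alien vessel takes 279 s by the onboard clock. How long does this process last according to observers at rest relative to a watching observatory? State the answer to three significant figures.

617 s

γ = L₀/L = 351/158.7 = 2.21172.
Δt = γΔτ = 2.21172 × 279 = 617 s.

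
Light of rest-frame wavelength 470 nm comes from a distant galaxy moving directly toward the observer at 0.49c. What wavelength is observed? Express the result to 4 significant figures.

275.0 nm

Relativistic Doppler for wavelength: λ_obs = λ_src · √((1−β)/(1+β)).
With β = 0.49: factor = √(0.51/1.49) = 0.58505.
λ_obs = 470 × 0.58505 = 275.0 nm.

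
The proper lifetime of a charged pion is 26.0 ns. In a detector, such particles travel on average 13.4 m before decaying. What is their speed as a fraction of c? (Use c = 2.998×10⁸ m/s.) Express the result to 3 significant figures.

Let x = d/(cτ) = 13.40 m / (2.998×10⁸ m/s × 2.600×10^-8 s) = 1.7191. Since d = βγcτ, x = βγ = β/√(1−β²).
Solving: β² = x²/(1+x²) = 2.9553/3.9553 = 0.747175, so β = 0.864.

0.864c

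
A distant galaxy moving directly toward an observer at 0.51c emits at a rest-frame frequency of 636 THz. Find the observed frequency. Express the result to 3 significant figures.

1120 THz

Relativistic Doppler (source moving toward): f_obs = f_src · √((1+β)/(1−β)).
With β = 0.51: factor = √(1.51/0.49) = 1.7555.
f_obs = 636 × 1.7555 = 1120 THz.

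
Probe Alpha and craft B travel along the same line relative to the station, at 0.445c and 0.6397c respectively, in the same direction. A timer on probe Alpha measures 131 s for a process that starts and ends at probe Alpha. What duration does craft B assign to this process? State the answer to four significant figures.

136.1 s

Transform probe Alpha's velocity into craft B's frame: (0.445 − 0.6397)/(1 − 0.445·0.6397) = −0.1947/0.7153335, so the relative speed is 0.27218c.
γ for this relative speed: γ = 1/√(1 − 0.074082) = 1.0392.
Probe Alpha's interval is proper; time dilation gives Δt_B = γΔτ = 1.0392 × 131 s = 136.1 s.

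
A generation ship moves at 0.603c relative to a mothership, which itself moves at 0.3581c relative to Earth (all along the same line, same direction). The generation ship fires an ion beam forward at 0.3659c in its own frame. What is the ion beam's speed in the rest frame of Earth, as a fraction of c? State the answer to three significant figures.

0.897c

First combine the ion beam and generation ship (S''→S'): u₁ = (0.3659 + 0.603)/(1 + 0.3659×0.603) = 0.9689/1.2206377 = 0.79377.
Then combine with the mothership (S'→S): u = (0.79377 + 0.3581)/(1 + 0.79377×0.3581) = 1.15187/1.284249037 = 0.89692.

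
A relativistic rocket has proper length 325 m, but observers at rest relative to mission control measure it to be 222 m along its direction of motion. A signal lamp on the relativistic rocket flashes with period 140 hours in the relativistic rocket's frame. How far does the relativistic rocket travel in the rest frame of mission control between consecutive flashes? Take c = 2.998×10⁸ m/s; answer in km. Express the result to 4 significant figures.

1.616×10^11 km

Length contraction gives γ = L₀/L = 325/222 = 1.46396.
β = √(1 − 1/γ²) = 0.73034. Lab-frame period = γτ = 1.46396×140 hours = 204.95 hours. Distance = βc × γτ = 0.73034 × 2.998×10⁸ m/s × 737820 s = 1.6155×10^14 m = 1.616×10^11 km.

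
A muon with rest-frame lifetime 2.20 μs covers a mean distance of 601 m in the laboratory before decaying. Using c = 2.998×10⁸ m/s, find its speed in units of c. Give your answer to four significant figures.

0.6735c

Lab distance = (lab lifetime)·v = γτ·βc, so βγ = d/(cτ) = 601.0/(2.998×10⁸ × 2.200×10^-6) = 0.91121.
With βγ = 0.91121: γ² = 1 + (βγ)² = 1.830304, and β = (βγ)/γ = 0.91121/1.35289 = 0.6735.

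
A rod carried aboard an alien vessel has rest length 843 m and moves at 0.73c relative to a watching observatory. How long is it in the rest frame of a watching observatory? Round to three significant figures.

576 m

γ = 1/√(1 − β²) = 1/√(1 − 0.5329) = 1/√0.4671 = 1/0.683447 = 1.4632.
Length contraction: L = L₀/γ = 843/1.4632 = 576 m.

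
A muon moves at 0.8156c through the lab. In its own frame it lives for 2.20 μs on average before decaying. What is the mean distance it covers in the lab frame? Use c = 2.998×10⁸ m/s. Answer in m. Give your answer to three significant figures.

γ = 1/√(1 − β²) = 1/√(1 − 0.66520336) = 1/√0.33479664 = 1/0.578616 = 1.7283.
Lab-frame lifetime: Δt = γτ = 1.7283 × 2.20 μs = 3.8023 μs.
Distance: d = vΔt = 0.8156 × 2.998×10⁸ m/s × 3.8023×10^-6 s = 930 m.

930 m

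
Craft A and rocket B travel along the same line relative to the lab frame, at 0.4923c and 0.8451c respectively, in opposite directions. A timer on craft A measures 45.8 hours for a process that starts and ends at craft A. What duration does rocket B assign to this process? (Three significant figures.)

139 hours

Transform craft A's velocity into rocket B's frame: (0.4923 + 0.8451)/(1 + 0.4923·0.8451) = 1.3374/1.41604273, so the relative speed is 0.94446c.
γ for this relative speed: γ = 1/√(1 − 0.892005) = 3.043.
Craft A's interval is proper; time dilation gives Δt_B = γΔτ = 3.043 × 45.8 hours = 139 hours.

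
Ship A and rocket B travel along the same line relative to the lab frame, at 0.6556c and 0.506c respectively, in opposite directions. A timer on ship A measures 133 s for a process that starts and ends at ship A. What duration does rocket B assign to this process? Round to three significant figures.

272 s

Transform ship A's velocity into rocket B's frame: (0.6556 + 0.506)/(1 + 0.6556·0.506) = 1.1616/1.3317336, so the relative speed is 0.87225c.
At |u| = 0.87225c, γ = (1 − 0.76082)^(−1/2) = 2.0447.
Ship A's interval is proper; time dilation gives Δt_B = γΔτ = 2.0447 × 133 s = 272 s.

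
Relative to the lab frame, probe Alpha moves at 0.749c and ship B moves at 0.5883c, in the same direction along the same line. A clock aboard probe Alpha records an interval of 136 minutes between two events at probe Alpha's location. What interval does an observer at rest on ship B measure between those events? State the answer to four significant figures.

142.0 minutes

Speed of probe Alpha in ship B's frame: u = (v_A − v_B)/(1 − v_A v_B/c²) = (0.749 − 0.5883)/(1 − 0.749×0.5883) = 0.1607/0.5593633 = 0.28729; |u| = 0.28729c.
At |u| = 0.28729c, γ = (1 − 0.0825355)^(−1/2) = 1.044.
Probe Alpha's interval is proper; time dilation gives Δt_B = γΔτ = 1.044 × 136 minutes = 142.0 minutes.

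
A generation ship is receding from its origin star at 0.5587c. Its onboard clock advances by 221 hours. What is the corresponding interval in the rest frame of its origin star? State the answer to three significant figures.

With β = 0.5587, γ = 1/√(1 − 0.5587²) = 1/√0.68785431 = 1.2057.
Time dilation: Δt = γ·Δτ = 1.2057 × 221 = 266 hours.

266 hours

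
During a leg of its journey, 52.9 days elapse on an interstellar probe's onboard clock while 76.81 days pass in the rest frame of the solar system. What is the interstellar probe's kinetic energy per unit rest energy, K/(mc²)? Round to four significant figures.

0.4520

From Δt = γΔτ: γ = 76.81/52.9 = 1.45198.
Since K = (γ−1)mc², K/(mc²) = 1.45198 − 1 = 0.4520.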